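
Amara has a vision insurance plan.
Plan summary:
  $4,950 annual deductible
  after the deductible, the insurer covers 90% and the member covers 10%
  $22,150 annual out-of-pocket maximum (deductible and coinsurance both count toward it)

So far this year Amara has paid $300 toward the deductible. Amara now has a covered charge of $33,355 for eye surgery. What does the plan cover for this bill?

$300 of the $4,950 deductible is already met, leaving $4,650.
The remaining $28,705 (= $33,355 − $4,650) moves to coinsurance.
Member's 10% share of $28,705 is $2,870.50.
That puts the member's cost at $4,650 + $2,870.50 = $7,520.50 before any cap.
Total out-of-pocket so far would be $300 + $7,520.50 = $7,820.50, below the $22,150 cap — no reduction.
The plan picks up $33,355 − $7,520.50 = $25,834.50.

$25,834.50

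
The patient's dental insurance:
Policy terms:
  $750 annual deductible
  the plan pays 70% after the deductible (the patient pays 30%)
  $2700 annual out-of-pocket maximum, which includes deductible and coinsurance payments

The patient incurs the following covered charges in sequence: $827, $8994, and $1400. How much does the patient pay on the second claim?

Claim 1 ($827): $750 finishes the deductible; $77 goes to coinsurance; patient's 30% is $23.10. Cost to patient: $773.10. OOP to date $773.10.
Claim 2 ($8994): deductible already satisfied, so patient's share is 30% × $8994 = $2698.20. Adding that to $773.10 gives $3471.30, past the $2700 cap; patient pays only $2700 − $773.10 = $1926.90.

$1926.90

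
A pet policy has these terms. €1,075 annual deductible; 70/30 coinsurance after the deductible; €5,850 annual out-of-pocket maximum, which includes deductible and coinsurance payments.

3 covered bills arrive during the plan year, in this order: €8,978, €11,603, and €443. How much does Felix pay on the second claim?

#1 (€8,978): €1,075 finishes the deductible; €7,903 goes to coinsurance; coinsurance €7,903 × 30% = €2,370.90. Owner owes €3,445.90 (running OOP €3,445.90).
#2 (€11,603): deductible already satisfied, so owner's share is 30% × €11,603 = €3,480.90. That would push OOP to €6,926.80, over the €5,850 cap, so owner pays €5,850 − €3,445.90 = €2,404.10.

€2,404.10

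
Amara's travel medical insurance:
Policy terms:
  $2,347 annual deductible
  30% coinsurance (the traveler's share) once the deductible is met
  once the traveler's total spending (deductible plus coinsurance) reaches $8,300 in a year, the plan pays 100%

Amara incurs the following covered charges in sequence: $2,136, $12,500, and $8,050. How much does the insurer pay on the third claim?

$5,783.70

Claim 1 ($2,136): fully absorbed by the deductible. Traveler owes $2,136 (running OOP $2,136). Insurer: $2,136 − $2,136 = $0.
Claim 2 ($12,500): $211 to deductible, leaving $12,289; 30% of $12,289 = $3,686.70. Traveler owes $3,897.70 (running OOP $6,033.70). Plan pays $12,500 − $3,897.70 = $8,602.30.
Claim 3 ($8,050): deductible met; 30% of $8,050 = $2,415. Adding that to $6,033.70 gives $8,448.70, past the $8,300 cap; traveler pays only $8,300 − $6,033.70 = $2,266.30. Plan pays $8,050 − $2,266.30 = $5,783.70.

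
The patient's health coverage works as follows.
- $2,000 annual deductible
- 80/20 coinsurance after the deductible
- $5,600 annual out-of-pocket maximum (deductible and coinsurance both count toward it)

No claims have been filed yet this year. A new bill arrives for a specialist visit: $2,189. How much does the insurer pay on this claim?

$151.20

Nothing has been paid toward the $2,000 deductible, so the first $2,000 of this charge is applied there.
That leaves $2,189 − $2,000 = $189 for coinsurance.
Coinsurance: $189 × 20% = $37.80.
That puts the patient's cost at $2,000 + $37.80 = $2,037.80 before any cap.
Cumulative spending $0 + $2,037.80 = $2,037.80 stays under the $5,600 maximum.
The insurer covers the remainder: $2,189 − $2,037.80 = $151.20.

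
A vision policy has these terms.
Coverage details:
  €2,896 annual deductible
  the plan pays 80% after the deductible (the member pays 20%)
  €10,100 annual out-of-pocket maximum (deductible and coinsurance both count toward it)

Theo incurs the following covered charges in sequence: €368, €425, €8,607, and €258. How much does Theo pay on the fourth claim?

Claim 1 — €368: entire amount goes to the deductible. Member pays €368; OOP now €368.
Claim 2 — €425: entire amount goes to the deductible. Member owes €425 (running OOP €793).
Claim 3 — €8,607: €2,103 finishes the deductible; €6,504 goes to coinsurance; coinsurance €6,504 × 20% = €1,300.80. Cost to member: €3,403.80. OOP to date €4,196.80.
Claim 4 — €258: deductible met; 20% of €258 = €51.60. Member pays €51.60; OOP now €4,248.40.

€51.60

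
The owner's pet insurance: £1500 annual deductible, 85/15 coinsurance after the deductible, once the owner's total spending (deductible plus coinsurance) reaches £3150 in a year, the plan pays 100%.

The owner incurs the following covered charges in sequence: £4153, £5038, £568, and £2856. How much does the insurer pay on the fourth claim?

#1 (£4153): deductible takes £1500, £2653 remains; 15% of £2653 = £397.95. Owner pays £1897.95; OOP now £1897.95. Plan pays £4153 − £1897.95 = £2255.05.
#2 (£5038): 15% coinsurance on £5038 = £755.70. Owner owes £755.70 (running OOP £2653.65). Plan pays £5038 − £755.70 = £4282.30.
#3 (£568): 15% coinsurance on £568 = £85.20. Owner pays £85.20; OOP now £2738.85. Insurer: £568 − £85.20 = £482.80.
#4 (£2856): deductible already satisfied, so owner's share is 15% × £2856 = £428.40. Adding that to £2738.85 gives £3167.25, past the £3150 cap; owner pays only £3150 − £2738.85 = £411.15. Plan pays £2856 − £411.15 = £2444.85.

£2444.85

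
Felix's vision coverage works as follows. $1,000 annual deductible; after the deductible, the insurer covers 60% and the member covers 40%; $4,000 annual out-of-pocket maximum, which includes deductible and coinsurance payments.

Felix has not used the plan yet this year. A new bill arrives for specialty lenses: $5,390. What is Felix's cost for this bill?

Deductible not yet touched, so the first $1,000 of the bill goes to the deductible.
That leaves $5,390 − $1,000 = $4,390 for coinsurance.
Coinsurance: $4,390 × 40% = $1,756.
So the member owes $1,000 + $1,756 = $2,756 before any cap.
Total out-of-pocket so far would be $0 + $2,756 = $2,756, below the $4,000 cap — no reduction.

$2,756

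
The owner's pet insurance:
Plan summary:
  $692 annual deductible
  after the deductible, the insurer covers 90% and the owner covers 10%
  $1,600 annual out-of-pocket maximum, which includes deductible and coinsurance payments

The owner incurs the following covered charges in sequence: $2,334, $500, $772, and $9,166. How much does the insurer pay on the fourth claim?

Bill 1, $2,334: $692 finishes the deductible; $1,642 goes to coinsurance; coinsurance $1,642 × 10% = $164.20. Owner owes $856.20 (running OOP $856.20). Plan pays $2,334 − $856.20 = $1,477.80.
Bill 2, $500: deductible met; 10% of $500 = $50. Owner pays $50; OOP now $906.20. Insurer: $500 − $50 = $450.
Bill 3, $772: deductible already satisfied, so owner's share is 10% × $772 = $77.20. Cost to owner: $77.20. OOP to date $983.40. Plan pays $772 − $77.20 = $694.80.
Bill 4, $9,166: deductible met; 10% of $9,166 = $916.60. Adding that to $983.40 gives $1,900, past the $1,600 cap; owner pays only $1,600 − $983.40 = $616.60. Plan pays $9,166 − $616.60 = $8,549.40.

$8,549.40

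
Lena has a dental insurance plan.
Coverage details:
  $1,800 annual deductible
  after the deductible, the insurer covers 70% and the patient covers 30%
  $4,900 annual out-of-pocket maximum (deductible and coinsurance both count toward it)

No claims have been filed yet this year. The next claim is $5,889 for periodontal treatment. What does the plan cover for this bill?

$2,862.30

Deductible not yet touched, so the first $1,800 of the bill goes to the deductible.
That leaves $5,889 − $1,800 = $4,089 for coinsurance.
Patient's 30% share of $4,089 is $1,226.70.
Patient responsibility before any cap: $1,800 + $1,226.70 = $3,026.70.
Total out-of-pocket so far would be $0 + $3,026.70 = $3,026.70, below the $4,900 cap — no reduction.
The plan picks up $5,889 − $3,026.70 = $2,862.30.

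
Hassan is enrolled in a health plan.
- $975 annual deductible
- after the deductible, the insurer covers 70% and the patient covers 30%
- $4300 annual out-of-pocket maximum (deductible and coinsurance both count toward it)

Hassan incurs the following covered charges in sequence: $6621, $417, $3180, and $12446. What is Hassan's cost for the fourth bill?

Claim 1 ($6621): $975 finishes the deductible; $5646 goes to coinsurance; patient's 30% is $1693.80. Patient pays $2668.80; OOP now $2668.80.
Claim 2 ($417): 30% coinsurance on $417 = $125.10. Patient owes $125.10 (running OOP $2793.90).
Claim 3 ($3180): 30% coinsurance on $3180 = $954. Patient pays $954; OOP now $3747.90.
Claim 4 ($12446): deductible already satisfied, so patient's share is 30% × $12446 = $3733.80. That would push OOP to $7481.70, over the $4300 cap, so patient pays $4300 − $3747.90 = $552.10.

$552.10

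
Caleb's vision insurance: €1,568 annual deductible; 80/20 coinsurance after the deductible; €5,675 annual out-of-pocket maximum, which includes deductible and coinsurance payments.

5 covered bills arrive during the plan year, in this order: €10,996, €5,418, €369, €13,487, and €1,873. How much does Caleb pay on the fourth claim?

Claim 1 (€10,996): €1,568 to deductible, leaving €9,428; member's 20% is €1,885.60. Member pays €3,453.60; OOP now €3,453.60.
Claim 2 (€5,418): deductible met; 20% of €5,418 = €1,083.60. Cost to member: €1,083.60. OOP to date €4,537.20.
Claim 3 (€369): 20% coinsurance on €369 = €73.80. Member pays €73.80; OOP now €4,611.
Claim 4 (€13,487): deductible already satisfied, so member's share is 20% × €13,487 = €2,697.40. That would push OOP to €7,308.40, over the €5,675 cap, so member pays €5,675 − €4,611 = €1,064.

€1,064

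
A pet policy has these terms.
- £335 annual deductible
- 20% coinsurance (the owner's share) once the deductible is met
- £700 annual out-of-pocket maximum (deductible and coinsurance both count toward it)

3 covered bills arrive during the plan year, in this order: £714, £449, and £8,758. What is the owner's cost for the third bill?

Bill 1, £714: £335 finishes the deductible; £379 goes to coinsurance; 20% of £379 = £75.80. Owner pays £410.80; OOP now £410.80.
Bill 2, £449: deductible already satisfied, so owner's share is 20% × £449 = £89.80. Owner pays £89.80; OOP now £500.60.
Bill 3, £8,758: deductible met; 20% of £8,758 = £1,751.60. OOP would hit £2,252.20 > £700, so the cap limits the owner to £700 − £500.60 = £199.40.

£199.40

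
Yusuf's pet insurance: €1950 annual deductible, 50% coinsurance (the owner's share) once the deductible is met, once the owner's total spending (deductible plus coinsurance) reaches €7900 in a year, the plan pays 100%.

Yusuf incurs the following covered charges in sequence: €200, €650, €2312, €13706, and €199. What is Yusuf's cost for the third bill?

Claim 1 — €200: entire amount goes to the deductible. Cost to owner: €200. OOP to date €200.
Claim 2 — €650: fully absorbed by the deductible. Owner pays €650; OOP now €850.
Claim 3 — €2312: €1100 finishes the deductible; €1212 goes to coinsurance; coinsurance €1212 × 50% = €606. Cost to owner: €1706. OOP to date €2556.

€1706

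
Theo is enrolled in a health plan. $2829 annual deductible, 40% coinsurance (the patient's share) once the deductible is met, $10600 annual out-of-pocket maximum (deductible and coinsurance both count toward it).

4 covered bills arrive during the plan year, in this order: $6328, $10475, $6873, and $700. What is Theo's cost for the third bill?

$2181.40

Claim 1 — $6328: $2829 finishes the deductible; $3499 goes to coinsurance; patient's 40% is $1399.60. Patient pays $4228.60; OOP now $4228.60.
Claim 2 — $10475: 40% coinsurance on $10475 = $4190. Patient owes $4190 (running OOP $8418.60).
Claim 3 — $6873: deductible met; 40% of $6873 = $2749.20. That would push OOP to $11167.80, over the $10600 cap, so patient pays $10600 − $8418.60 = $2181.40.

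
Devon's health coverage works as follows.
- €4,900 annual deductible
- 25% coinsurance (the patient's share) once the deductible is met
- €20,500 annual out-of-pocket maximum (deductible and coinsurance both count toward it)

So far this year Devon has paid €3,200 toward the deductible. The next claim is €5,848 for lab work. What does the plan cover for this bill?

€3,200 of the €4,900 deductible is already met, leaving €1,700.
The remaining €4,148 (= €5,848 − €1,700) moves to coinsurance.
25% of €4,148 = €1,037 falls to the patient.
That puts the patient's cost at €1,700 + €1,037 = €2,737 before any cap.
Cumulative spending €3,200 + €2,737 = €5,937 stays under the €20,500 maximum.
Insurer pays the balance: €5,848 − €2,737 = €3,111.

€3,111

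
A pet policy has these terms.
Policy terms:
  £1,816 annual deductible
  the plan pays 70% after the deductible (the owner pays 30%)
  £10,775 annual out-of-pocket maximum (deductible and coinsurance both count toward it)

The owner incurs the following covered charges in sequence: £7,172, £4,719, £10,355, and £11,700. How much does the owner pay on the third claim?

#1 (£7,172): deductible takes £1,816, £5,356 remains; 30% of £5,356 = £1,606.80. Owner pays £3,422.80; OOP now £3,422.80.
#2 (£4,719): 30% coinsurance on £4,719 = £1,415.70. Owner owes £1,415.70 (running OOP £4,838.50).
#3 (£10,355): deductible met; 30% of £10,355 = £3,106.50. Cost to owner: £3,106.50. OOP to date £7,945.

£3,106.50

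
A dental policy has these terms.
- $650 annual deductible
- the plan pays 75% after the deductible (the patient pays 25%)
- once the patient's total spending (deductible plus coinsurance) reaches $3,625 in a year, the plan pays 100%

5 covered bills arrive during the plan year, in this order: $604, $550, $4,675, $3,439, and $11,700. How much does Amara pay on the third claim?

$1,168.75

Bill 1, $604: entire amount goes to the deductible. Cost to patient: $604. OOP to date $604.
Bill 2, $550: $46 finishes the deductible; $504 goes to coinsurance; patient's 25% is $126. Cost to patient: $172. OOP to date $776.
Bill 3, $4,675: deductible met; 25% of $4,675 = $1,168.75. Cost to patient: $1,168.75. OOP to date $1,944.75.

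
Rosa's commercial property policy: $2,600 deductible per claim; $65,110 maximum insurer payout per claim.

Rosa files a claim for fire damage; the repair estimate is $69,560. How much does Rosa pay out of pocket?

$4,450

Subtract the deductible: $69,560 − $2,600 = $66,960.
The $65,110 per-incident cap binds; insurer pays $65,110.
Out of pocket: $69,560 − $65,110 = $4,450.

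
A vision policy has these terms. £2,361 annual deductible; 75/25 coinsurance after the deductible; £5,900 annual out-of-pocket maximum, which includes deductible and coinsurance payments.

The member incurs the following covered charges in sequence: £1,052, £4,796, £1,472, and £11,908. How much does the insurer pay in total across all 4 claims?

#1 (£1,052): entire amount goes to the deductible. Member owes £1,052 (running OOP £1,052). Plan pays £1,052 − £1,052 = £0.
#2 (£4,796): £1,309 to deductible, leaving £3,487; 25% of £3,487 = £871.75. Member pays £2,180.75; OOP now £3,232.75. Insurer: £4,796 − £2,180.75 = £2,615.25.
#3 (£1,472): deductible met; 25% of £1,472 = £368. Cost to member: £368. OOP to date £3,600.75. Plan pays £1,472 − £368 = £1,104.
#4 (£11,908): deductible met; 25% of £11,908 = £2,977. Adding that to £3,600.75 gives £6,577.75, past the £5,900 cap; member pays only £5,900 − £3,600.75 = £2,299.25. Plan pays £11,908 − £2,299.25 = £9,608.75.
Insurer total: £0 + £2,615.25 + £1,104 + £9,608.75 = £13,328.

£13,328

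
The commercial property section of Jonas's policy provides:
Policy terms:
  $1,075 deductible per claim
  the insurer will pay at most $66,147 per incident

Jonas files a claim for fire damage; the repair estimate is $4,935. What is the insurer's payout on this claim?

$3,860

Subtract the deductible: $4,935 − $1,075 = $3,860.
$3,860 ≤ $66,147, so the limit doesn't bind; insurer pays $3,860.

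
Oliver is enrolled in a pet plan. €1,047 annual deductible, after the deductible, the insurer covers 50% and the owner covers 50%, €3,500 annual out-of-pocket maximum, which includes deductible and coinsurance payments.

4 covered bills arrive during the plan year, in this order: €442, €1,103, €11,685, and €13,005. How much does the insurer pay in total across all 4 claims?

€22,735

Bill 1, €442: entire amount goes to the deductible. Cost to owner: €442. OOP to date €442. Plan pays €442 − €442 = €0.
Bill 2, €1,103: €605 to deductible, leaving €498; 50% of €498 = €249. Owner owes €854 (running OOP €1,296). Plan pays €1,103 − €854 = €249.
Bill 3, €11,685: deductible met; 50% of €11,685 = €5,842.50. Adding that to €1,296 gives €7,138.50, past the €3,500 cap; owner pays only €3,500 − €1,296 = €2,204. Insurer: €11,685 − €2,204 = €9,481.
Bill 4, €13,005: deductible already satisfied, so owner's share is 50% × €13,005 = €6,502.50. That would push OOP to €10,002.50, over the €3,500 cap, so owner pays €3,500 − €3,500 = €0. Plan pays €13,005 − €0 = €13,005.
Insurer total: €0 + €249 + €9,481 + €13,005 = €22,735.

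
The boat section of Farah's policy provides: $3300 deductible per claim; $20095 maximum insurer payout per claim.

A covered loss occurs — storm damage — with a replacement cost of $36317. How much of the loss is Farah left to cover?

$16222

Subtract the deductible: $36317 − $3300 = $33017.
The $20095 per-incident cap binds; insurer pays $20095.
Out of pocket: $36317 − $20095 = $16222.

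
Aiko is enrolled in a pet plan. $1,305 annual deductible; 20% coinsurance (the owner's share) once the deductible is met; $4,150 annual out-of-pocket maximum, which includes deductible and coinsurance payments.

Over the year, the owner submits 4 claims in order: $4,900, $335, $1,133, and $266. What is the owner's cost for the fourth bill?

$53.20

#1 ($4,900): $1,305 to deductible, leaving $3,595; owner's 20% is $719. Owner owes $2,024 (running OOP $2,024).
#2 ($335): 20% coinsurance on $335 = $67. Cost to owner: $67. OOP to date $2,091.
#3 ($1,133): deductible already satisfied, so owner's share is 20% × $1,133 = $226.60. Owner owes $226.60 (running OOP $2,317.60).
#4 ($266): deductible met; 20% of $266 = $53.20. Owner pays $53.20; OOP now $2,370.80.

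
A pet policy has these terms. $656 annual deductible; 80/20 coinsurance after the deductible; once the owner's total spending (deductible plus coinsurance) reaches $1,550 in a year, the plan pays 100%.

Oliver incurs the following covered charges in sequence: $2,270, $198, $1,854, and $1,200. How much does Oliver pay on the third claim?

Claim 1 — $2,270: $656 finishes the deductible; $1,614 goes to coinsurance; 20% of $1,614 = $322.80. Owner pays $978.80; OOP now $978.80.
Claim 2 — $198: deductible met; 20% of $198 = $39.60. Owner owes $39.60 (running OOP $1,018.40).
Claim 3 — $1,854: 20% coinsurance on $1,854 = $370.80. Owner owes $370.80 (running OOP $1,389.20).

$370.80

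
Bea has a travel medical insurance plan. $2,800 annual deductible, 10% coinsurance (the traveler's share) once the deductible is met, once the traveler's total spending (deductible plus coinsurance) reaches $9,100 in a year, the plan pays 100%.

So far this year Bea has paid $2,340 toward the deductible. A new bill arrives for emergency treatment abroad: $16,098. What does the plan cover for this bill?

$2,340 of the $2,800 deductible is already met, leaving $460.
After the $460 deductible portion, $16,098 − $460 = $15,638 is subject to coinsurance.
Coinsurance: $15,638 × 10% = $1,563.80.
So the traveler owes $460 + $1,563.80 = $2,023.80 before any cap.
Total out-of-pocket so far would be $2,340 + $2,023.80 = $4,363.80, below the $9,100 cap — no reduction.
The insurer covers the remainder: $16,098 − $2,023.80 = $14,074.20.

$14,074.20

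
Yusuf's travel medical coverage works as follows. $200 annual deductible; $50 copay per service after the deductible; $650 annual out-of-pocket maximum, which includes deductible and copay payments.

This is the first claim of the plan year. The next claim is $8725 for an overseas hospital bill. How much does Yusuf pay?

The full $200 deductible is still open; $200 of this bill applies to it.
After the $200 deductible portion, $8725 − $200 = $8525 is subject to the copay.
Copay on this service: $50.
So the traveler owes $200 + $50 = $250 before any cap.
Cumulative spending $0 + $250 = $250 stays under the $650 maximum.

$250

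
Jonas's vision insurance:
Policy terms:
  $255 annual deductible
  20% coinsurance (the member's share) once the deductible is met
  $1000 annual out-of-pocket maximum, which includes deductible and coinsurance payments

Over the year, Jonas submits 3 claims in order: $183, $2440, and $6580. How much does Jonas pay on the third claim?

$271.40

Claim 1 ($183): all of it applies to the deductible. Member pays $183; OOP now $183.
Claim 2 ($2440): deductible takes $72, $2368 remains; 20% of $2368 = $473.60. Member owes $545.60 (running OOP $728.60).
Claim 3 ($6580): 20% coinsurance on $6580 = $1316. That would push OOP to $2044.60, over the $1000 cap, so member pays $1000 − $728.60 = $271.40.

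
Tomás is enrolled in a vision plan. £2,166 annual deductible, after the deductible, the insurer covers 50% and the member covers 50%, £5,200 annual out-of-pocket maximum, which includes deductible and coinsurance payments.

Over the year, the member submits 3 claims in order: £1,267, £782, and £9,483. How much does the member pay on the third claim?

£3,151

Bill 1, £1,267: all of it applies to the deductible. Member pays £1,267; OOP now £1,267.
Bill 2, £782: all of it applies to the deductible. Cost to member: £782. OOP to date £2,049.
Bill 3, £9,483: £117 finishes the deductible; £9,366 goes to coinsurance; coinsurance £9,366 × 50% = £4,683. Claim cost before the cap: £117 + £4,683 = £4,800. Adding that to £2,049 gives £6,849, past the £5,200 cap; member pays only £5,200 − £2,049 = £3,151.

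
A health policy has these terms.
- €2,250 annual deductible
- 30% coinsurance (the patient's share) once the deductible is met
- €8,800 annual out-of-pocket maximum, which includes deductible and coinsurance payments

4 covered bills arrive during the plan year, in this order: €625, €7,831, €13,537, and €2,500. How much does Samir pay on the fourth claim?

Claim 1 (€625): all of it applies to the deductible. Cost to patient: €625. OOP to date €625.
Claim 2 (€7,831): deductible takes €1,625, €6,206 remains; 30% of €6,206 = €1,861.80. Patient pays €3,486.80; OOP now €4,111.80.
Claim 3 (€13,537): deductible met; 30% of €13,537 = €4,061.10. Patient owes €4,061.10 (running OOP €8,172.90).
Claim 4 (€2,500): deductible already satisfied, so patient's share is 30% × €2,500 = €750. That would push OOP to €8,922.90, over the €8,800 cap, so patient pays €8,800 − €8,172.90 = €627.10.

€627.10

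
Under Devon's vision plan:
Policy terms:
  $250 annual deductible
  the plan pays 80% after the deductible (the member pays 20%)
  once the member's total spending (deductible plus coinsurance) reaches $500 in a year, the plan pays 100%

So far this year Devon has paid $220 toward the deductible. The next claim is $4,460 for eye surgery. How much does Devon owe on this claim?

Deductible still to meet: $250 − $220 = $30.
After the $30 deductible portion, $4,460 − $30 = $4,430 is subject to coinsurance.
20% of $4,430 = $886 falls to the member.
Member responsibility before any cap: $30 + $886 = $916.
Year-to-date out-of-pocket would reach $220 + $916 = $1,136, above the $500 maximum, so the member pays only $500 − $220 = $280.

$280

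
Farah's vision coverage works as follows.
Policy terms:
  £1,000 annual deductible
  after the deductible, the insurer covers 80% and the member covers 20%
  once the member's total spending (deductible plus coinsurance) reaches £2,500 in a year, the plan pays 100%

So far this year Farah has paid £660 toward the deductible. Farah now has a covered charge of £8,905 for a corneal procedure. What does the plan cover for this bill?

£7,065

Deductible still to meet: £1,000 − £660 = £340.
That leaves £8,905 − £340 = £8,565 for coinsurance.
Member's 20% share of £8,565 is £1,713.
Member responsibility before any cap: £340 + £1,713 = £2,053.
Adding £2,053 to the £660 already spent would give £2,713, which exceeds the £2,500 cap; the member pays just £2,500 − £660 = £1,840.
The plan picks up £8,905 − £1,840 = £7,065.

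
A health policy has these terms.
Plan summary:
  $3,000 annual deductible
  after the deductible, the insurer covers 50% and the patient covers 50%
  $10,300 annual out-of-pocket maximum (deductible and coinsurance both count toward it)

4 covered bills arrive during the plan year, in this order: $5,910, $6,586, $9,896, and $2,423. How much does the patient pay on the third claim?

$2,552

Claim 1 ($5,910): $3,000 finishes the deductible; $2,910 goes to coinsurance; 50% of $2,910 = $1,455. Cost to patient: $4,455. OOP to date $4,455.
Claim 2 ($6,586): deductible already satisfied, so patient's share is 50% × $6,586 = $3,293. Patient pays $3,293; OOP now $7,748.
Claim 3 ($9,896): deductible already satisfied, so patient's share is 50% × $9,896 = $4,948. OOP would hit $12,696 > $10,300, so the cap limits the patient to $10,300 − $7,748 = $2,552.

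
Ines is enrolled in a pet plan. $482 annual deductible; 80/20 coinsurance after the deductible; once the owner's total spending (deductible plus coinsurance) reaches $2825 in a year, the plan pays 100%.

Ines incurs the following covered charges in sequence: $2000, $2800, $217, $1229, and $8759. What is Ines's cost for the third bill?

Bill 1, $2000: deductible takes $482, $1518 remains; 20% of $1518 = $303.60. Cost to owner: $785.60. OOP to date $785.60.
Bill 2, $2800: deductible met; 20% of $2800 = $560. Cost to owner: $560. OOP to date $1345.60.
Bill 3, $217: deductible already satisfied, so owner's share is 20% × $217 = $43.40. Owner pays $43.40; OOP now $1389.

$43.40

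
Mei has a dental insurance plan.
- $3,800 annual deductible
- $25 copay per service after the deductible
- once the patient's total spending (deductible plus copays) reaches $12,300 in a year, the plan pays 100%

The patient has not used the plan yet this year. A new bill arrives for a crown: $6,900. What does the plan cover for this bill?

$3,075

The full $3,800 deductible is still open; $3,800 of this bill applies to it.
That leaves $6,900 − $3,800 = $3,100 for the copay.
Copay on this service: $25.
So the patient owes $3,800 + $25 = $3,825 before any cap.
Total out-of-pocket so far would be $0 + $3,825 = $3,825, below the $12,300 cap — no reduction.
The plan picks up $6,900 − $3,825 = $3,075.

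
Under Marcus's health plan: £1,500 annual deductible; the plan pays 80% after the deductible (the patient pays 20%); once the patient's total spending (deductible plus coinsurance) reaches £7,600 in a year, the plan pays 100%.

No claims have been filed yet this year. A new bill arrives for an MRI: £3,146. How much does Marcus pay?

£1,829.20

Nothing has been paid toward the £1,500 deductible, so the first £1,500 of this charge is applied there.
That leaves £3,146 − £1,500 = £1,646 for coinsurance.
Patient's 20% share of £1,646 is £329.20.
That puts the patient's cost at £1,500 + £329.20 = £1,829.20 before any cap.
Cumulative spending £0 + £1,829.20 = £1,829.20 stays under the £7,600 maximum.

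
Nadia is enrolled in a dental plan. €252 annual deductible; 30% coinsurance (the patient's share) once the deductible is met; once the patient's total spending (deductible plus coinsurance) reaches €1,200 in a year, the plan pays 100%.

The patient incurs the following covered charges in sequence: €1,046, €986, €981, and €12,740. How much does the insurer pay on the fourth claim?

€12,620.30

#1 (€1,046): €252 to deductible, leaving €794; coinsurance €794 × 30% = €238.20. Patient owes €490.20 (running OOP €490.20). Insurer: €1,046 − €490.20 = €555.80.
#2 (€986): deductible already satisfied, so patient's share is 30% × €986 = €295.80. Cost to patient: €295.80. OOP to date €786. Insurer: €986 − €295.80 = €690.20.
#3 (€981): deductible met; 30% of €981 = €294.30. Cost to patient: €294.30. OOP to date €1,080.30. Plan pays €981 − €294.30 = €686.70.
#4 (€12,740): 30% coinsurance on €12,740 = €3,822. That would push OOP to €4,902.30, over the €1,200 cap, so patient pays €1,200 − €1,080.30 = €119.70. Plan pays €12,740 − €119.70 = €12,620.30.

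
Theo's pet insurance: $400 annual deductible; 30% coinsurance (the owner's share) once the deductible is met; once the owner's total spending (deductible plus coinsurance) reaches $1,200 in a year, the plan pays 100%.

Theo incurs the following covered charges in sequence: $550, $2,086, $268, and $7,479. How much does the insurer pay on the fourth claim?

$7,430.20

Claim 1 ($550): deductible takes $400, $150 remains; owner's 30% is $45. Cost to owner: $445. OOP to date $445. Insurer: $550 − $445 = $105.
Claim 2 ($2,086): 30% coinsurance on $2,086 = $625.80. Cost to owner: $625.80. OOP to date $1,070.80. Plan pays $2,086 − $625.80 = $1,460.20.
Claim 3 ($268): deductible met; 30% of $268 = $80.40. Owner pays $80.40; OOP now $1,151.20. Insurer: $268 − $80.40 = $187.60.
Claim 4 ($7,479): deductible met; 30% of $7,479 = $2,243.70. Adding that to $1,151.20 gives $3,394.90, past the $1,200 cap; owner pays only $1,200 − $1,151.20 = $48.80. Plan pays $7,479 − $48.80 = $7,430.20.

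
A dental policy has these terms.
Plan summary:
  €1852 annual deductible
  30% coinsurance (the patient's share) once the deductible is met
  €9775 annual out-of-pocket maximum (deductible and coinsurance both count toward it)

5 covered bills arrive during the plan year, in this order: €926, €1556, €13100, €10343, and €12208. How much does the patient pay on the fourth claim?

Claim 1 (€926): all of it applies to the deductible. Patient owes €926 (running OOP €926).
Claim 2 (€1556): €926 to deductible, leaving €630; 30% of €630 = €189. Patient pays €1115; OOP now €2041.
Claim 3 (€13100): deductible already satisfied, so patient's share is 30% × €13100 = €3930. Cost to patient: €3930. OOP to date €5971.
Claim 4 (€10343): deductible already satisfied, so patient's share is 30% × €10343 = €3102.90. Patient pays €3102.90; OOP now €9073.90.

€3102.90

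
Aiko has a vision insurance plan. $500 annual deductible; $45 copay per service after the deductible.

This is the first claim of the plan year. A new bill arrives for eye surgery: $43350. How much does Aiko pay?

$545

Deductible not yet touched, so the first $500 of the bill goes to the deductible.
That leaves $43350 − $500 = $42850 for the copay.
Copay on this service: $45.
So the member owes $500 + $45 = $545.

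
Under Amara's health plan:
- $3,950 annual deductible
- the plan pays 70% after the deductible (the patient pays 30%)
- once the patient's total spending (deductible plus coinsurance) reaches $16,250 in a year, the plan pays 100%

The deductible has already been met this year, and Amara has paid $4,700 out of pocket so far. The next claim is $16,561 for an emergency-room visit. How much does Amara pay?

$4,968.30

With the deductible met, the entire $16,561 is subject to coinsurance.
30% of $16,561 = $4,968.30 falls to the patient.
Cumulative spending $4,700 + $4,968.30 = $9,668.30 stays under the $16,250 maximum.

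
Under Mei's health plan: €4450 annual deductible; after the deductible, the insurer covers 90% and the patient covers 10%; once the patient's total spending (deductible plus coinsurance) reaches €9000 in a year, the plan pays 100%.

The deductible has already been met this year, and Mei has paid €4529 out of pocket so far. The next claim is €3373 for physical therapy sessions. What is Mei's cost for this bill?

€337.30

The deductible is already satisfied, so the full bill goes to coinsurance.
Patient's 10% share of €3373 is €337.30.
Cumulative spending €4529 + €337.30 = €4866.30 stays under the €9000 maximum.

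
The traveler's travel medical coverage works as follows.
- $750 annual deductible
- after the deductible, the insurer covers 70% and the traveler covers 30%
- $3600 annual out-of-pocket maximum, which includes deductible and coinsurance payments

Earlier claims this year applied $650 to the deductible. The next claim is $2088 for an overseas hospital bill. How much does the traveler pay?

$650 of the $750 deductible is already met, leaving $100.
After the $100 deductible portion, $2088 − $100 = $1988 is subject to coinsurance.
Coinsurance: $1988 × 30% = $596.40.
Traveler responsibility before any cap: $100 + $596.40 = $696.40.
Total out-of-pocket so far would be $650 + $696.40 = $1346.40, below the $3600 cap — no reduction.

$696.40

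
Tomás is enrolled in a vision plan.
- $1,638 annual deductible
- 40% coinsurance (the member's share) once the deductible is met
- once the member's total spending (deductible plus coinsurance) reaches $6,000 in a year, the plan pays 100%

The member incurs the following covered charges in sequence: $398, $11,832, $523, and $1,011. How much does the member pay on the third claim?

Claim 1 — $398: fully absorbed by the deductible. Cost to member: $398. OOP to date $398.
Claim 2 — $11,832: $1,240 finishes the deductible; $10,592 goes to coinsurance; 40% of $10,592 = $4,236.80. Member pays $5,476.80; OOP now $5,874.80.
Claim 3 — $523: deductible already satisfied, so member's share is 40% × $523 = $209.20. That would push OOP to $6,084, over the $6,000 cap, so member pays $6,000 − $5,874.80 = $125.20.

$125.20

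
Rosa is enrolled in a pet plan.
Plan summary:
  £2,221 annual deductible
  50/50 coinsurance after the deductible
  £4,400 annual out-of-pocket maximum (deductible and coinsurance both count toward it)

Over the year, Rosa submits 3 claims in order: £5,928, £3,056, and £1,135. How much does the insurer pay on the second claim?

#1 (£5,928): £2,221 to deductible, leaving £3,707; owner's 50% is £1,853.50. Cost to owner: £4,074.50. OOP to date £4,074.50. Insurer: £5,928 − £4,074.50 = £1,853.50.
#2 (£3,056): deductible already satisfied, so owner's share is 50% × £3,056 = £1,528. Adding that to £4,074.50 gives £5,602.50, past the £4,400 cap; owner pays only £4,400 − £4,074.50 = £325.50. Plan pays £3,056 − £325.50 = £2,730.50.

£2,730.50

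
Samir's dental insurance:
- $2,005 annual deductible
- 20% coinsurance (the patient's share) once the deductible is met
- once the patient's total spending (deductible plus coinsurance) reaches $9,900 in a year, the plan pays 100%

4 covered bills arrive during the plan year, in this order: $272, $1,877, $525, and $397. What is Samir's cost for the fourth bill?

Claim 1 ($272): all of it applies to the deductible. Patient owes $272 (running OOP $272).
Claim 2 ($1,877): deductible takes $1,733, $144 remains; patient's 20% is $28.80. Patient owes $1,761.80 (running OOP $2,033.80).
Claim 3 ($525): 20% coinsurance on $525 = $105. Patient owes $105 (running OOP $2,138.80).
Claim 4 ($397): 20% coinsurance on $397 = $79.40. Cost to patient: $79.40. OOP to date $2,218.20.

$79.40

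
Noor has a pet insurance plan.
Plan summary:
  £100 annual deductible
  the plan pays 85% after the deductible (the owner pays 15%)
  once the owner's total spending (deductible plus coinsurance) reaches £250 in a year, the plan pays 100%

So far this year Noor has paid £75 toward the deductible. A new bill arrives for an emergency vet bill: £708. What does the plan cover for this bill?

£580.55

Deductible still to meet: £100 − £75 = £25.
After the £25 deductible portion, £708 − £25 = £683 is subject to coinsurance.
15% of £683 = £102.45 falls to the owner.
That puts the owner's cost at £25 + £102.45 = £127.45 before any cap.
Year-to-date out-of-pocket becomes £75 + £127.45 = £202.45, still under the £250 maximum, so no cap applies.
The insurer covers the remainder: £708 − £127.45 = £580.55.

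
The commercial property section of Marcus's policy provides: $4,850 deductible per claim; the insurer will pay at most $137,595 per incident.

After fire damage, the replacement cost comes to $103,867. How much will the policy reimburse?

$99,017

Subtract the deductible: $103,867 − $4,850 = $99,017.
$99,017 is within the $137,595 limit, so the insurer pays $99,017.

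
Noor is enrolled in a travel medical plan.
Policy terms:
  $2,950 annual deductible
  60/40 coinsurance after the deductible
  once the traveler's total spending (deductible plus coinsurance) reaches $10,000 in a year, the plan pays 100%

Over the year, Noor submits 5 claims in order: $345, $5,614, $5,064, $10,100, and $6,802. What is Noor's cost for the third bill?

$2,025.60

Bill 1, $345: entire amount goes to the deductible. Cost to traveler: $345. OOP to date $345.
Bill 2, $5,614: $2,605 to deductible, leaving $3,009; traveler's 40% is $1,203.60. Cost to traveler: $3,808.60. OOP to date $4,153.60.
Bill 3, $5,064: 40% coinsurance on $5,064 = $2,025.60. Traveler pays $2,025.60; OOP now $6,179.20.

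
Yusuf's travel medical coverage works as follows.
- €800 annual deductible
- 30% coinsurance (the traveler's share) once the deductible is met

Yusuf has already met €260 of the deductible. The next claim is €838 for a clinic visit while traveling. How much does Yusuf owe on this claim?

Deductible still to meet: €800 − €260 = €540.
That leaves €838 − €540 = €298 for coinsurance.
30% of €298 = €89.40 falls to the traveler.
That puts the traveler's cost at €540 + €89.40 = €629.40.

€629.40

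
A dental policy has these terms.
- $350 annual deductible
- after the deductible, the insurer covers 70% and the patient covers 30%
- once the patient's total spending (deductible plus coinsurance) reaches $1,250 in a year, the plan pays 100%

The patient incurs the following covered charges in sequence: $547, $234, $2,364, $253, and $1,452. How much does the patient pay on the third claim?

Claim 1 — $547: $350 finishes the deductible; $197 goes to coinsurance; 30% of $197 = $59.10. Cost to patient: $409.10. OOP to date $409.10.
Claim 2 — $234: 30% coinsurance on $234 = $70.20. Patient owes $70.20 (running OOP $479.30).
Claim 3 — $2,364: deductible met; 30% of $2,364 = $709.20. Cost to patient: $709.20. OOP to date $1,188.50.

$709.20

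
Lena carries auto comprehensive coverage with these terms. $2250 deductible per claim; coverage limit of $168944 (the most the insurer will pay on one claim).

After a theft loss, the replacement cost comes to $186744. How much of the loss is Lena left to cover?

$17800

Less the $2250 deductible: $186744 − $2250 = $184494.
The $168944 per-incident cap binds; insurer pays $168944.
Out of pocket: $186744 − $168944 = $17800.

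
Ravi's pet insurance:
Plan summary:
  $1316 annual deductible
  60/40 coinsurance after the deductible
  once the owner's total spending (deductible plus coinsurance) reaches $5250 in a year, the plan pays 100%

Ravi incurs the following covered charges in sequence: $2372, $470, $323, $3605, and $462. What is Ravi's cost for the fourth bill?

$1442

Bill 1, $2372: deductible takes $1316, $1056 remains; 40% of $1056 = $422.40. Owner owes $1738.40 (running OOP $1738.40).
Bill 2, $470: 40% coinsurance on $470 = $188. Owner owes $188 (running OOP $1926.40).
Bill 3, $323: deductible already satisfied, so owner's share is 40% × $323 = $129.20. Cost to owner: $129.20. OOP to date $2055.60.
Bill 4, $3605: deductible met; 40% of $3605 = $1442. Cost to owner: $1442. OOP to date $3497.60.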